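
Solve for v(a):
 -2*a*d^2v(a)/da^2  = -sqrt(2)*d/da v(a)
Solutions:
 v(a) = C1 + C2*a^(sqrt(2)/2 + 1)


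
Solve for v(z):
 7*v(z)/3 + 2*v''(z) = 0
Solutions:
 v(z) = C1*sin(sqrt(42)*z/6) + C2*cos(sqrt(42)*z/6)


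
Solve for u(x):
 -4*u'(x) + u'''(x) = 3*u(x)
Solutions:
 u(x) = C1*exp(-x) + C2*exp(x*(1 - sqrt(13))/2) + C3*exp(x*(1 + sqrt(13))/2)


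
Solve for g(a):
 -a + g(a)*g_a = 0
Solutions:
 g(a) = -sqrt(C1 + a^2)
 g(a) = sqrt(C1 + a^2)


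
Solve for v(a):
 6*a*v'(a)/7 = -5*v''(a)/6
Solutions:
 v(a) = C1 + C2*erf(3*sqrt(70)*a/35)


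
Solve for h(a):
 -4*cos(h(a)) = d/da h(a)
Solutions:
 h(a) = pi - asin((C1 + exp(8*a))/(C1 - exp(8*a)))
 h(a) = asin((C1 + exp(8*a))/(C1 - exp(8*a)))


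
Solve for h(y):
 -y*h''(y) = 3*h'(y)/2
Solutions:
 h(y) = C1 + C2/sqrt(y)


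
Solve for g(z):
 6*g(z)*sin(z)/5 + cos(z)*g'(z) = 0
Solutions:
 g(z) = C1*cos(z)^(6/5)


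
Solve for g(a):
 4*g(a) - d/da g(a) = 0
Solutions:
 g(a) = C1*exp(4*a)


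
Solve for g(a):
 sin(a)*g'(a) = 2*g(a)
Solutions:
 g(a) = C1*(cos(a) - 1)/(cos(a) + 1)


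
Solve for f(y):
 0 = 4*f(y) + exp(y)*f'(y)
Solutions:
 f(y) = C1*exp(4*exp(-y))


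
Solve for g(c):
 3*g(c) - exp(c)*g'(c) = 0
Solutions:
 g(c) = C1*exp(-3*exp(-c))


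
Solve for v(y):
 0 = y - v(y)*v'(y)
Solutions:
 v(y) = -sqrt(C1 + y^2)
 v(y) = sqrt(C1 + y^2)


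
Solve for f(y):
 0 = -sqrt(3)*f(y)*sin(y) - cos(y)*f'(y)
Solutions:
 f(y) = C1*cos(y)^(sqrt(3))


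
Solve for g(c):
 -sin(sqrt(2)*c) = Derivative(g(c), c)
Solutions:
 g(c) = C1 + sqrt(2)*cos(sqrt(2)*c)/2


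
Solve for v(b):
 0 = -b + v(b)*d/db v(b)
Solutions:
 v(b) = -sqrt(C1 + b^2)
 v(b) = sqrt(C1 + b^2)


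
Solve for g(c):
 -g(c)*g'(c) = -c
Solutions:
 g(c) = -sqrt(C1 + c^2)
 g(c) = sqrt(C1 + c^2)


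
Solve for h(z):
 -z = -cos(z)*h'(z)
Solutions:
 h(z) = C1 + Integral(z/cos(z), z)


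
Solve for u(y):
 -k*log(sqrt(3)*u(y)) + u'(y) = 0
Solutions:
 Integral(1/(2*log(_y) + log(3)), (_y, u(y))) = C1 + k*y/2


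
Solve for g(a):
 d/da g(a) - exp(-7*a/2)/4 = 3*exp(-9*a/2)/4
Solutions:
 g(a) = C1 - exp(-7*a/2)/14 - exp(-9*a/2)/6


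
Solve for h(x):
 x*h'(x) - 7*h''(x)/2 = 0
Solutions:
 h(x) = C1 + C2*erfi(sqrt(7)*x/7)


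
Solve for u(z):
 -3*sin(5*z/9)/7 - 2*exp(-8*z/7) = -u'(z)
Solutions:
 u(z) = C1 - 27*cos(5*z/9)/35 - 7*exp(-8*z/7)/4


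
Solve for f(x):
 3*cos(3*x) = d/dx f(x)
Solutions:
 f(x) = C1 + sin(3*x)


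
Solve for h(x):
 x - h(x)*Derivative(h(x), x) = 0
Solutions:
 h(x) = -sqrt(C1 + x^2)
 h(x) = sqrt(C1 + x^2)


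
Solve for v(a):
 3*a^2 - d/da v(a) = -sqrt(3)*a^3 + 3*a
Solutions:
 v(a) = C1 + sqrt(3)*a^4/4 + a^3 - 3*a^2/2


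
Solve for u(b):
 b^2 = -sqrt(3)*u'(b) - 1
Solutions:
 u(b) = C1 - sqrt(3)*b^3/9 - sqrt(3)*b/3


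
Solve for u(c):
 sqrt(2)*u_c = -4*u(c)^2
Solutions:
 u(c) = 1/(C1 + 2*sqrt(2)*c)


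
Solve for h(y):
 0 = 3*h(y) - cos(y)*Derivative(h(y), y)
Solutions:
 h(y) = C1*(sin(y) + 1)^(3/2)/(sin(y) - 1)^(3/2)


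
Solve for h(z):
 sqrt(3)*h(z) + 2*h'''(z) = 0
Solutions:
 h(z) = C3*exp(-2^(2/3)*3^(1/6)*z/2) + (C1*sin(6^(2/3)*z/4) + C2*cos(6^(2/3)*z/4))*exp(2^(2/3)*3^(1/6)*z/4)


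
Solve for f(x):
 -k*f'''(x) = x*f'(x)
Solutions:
 f(x) = C1 + Integral(C2*airyai(x*(-1/k)^(1/3)) + C3*airybi(x*(-1/k)^(1/3)), x)


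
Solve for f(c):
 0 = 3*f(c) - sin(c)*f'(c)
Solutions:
 f(c) = C1*(cos(c) - 1)^(3/2)/(cos(c) + 1)^(3/2)


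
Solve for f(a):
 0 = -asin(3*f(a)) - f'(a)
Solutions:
 Integral(1/asin(3*_y), (_y, f(a))) = C1 - a


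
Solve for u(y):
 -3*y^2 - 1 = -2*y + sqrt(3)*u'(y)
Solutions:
 u(y) = C1 - sqrt(3)*y^3/3 + sqrt(3)*y^2/3 - sqrt(3)*y/3


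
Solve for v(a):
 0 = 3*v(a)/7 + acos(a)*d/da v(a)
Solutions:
 v(a) = C1*exp(-3*Integral(1/acos(a), a)/7)


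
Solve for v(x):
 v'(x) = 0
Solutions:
 v(x) = C1


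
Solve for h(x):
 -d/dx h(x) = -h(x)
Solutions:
 h(x) = C1*exp(x)


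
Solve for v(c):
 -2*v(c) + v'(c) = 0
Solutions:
 v(c) = C1*exp(2*c)


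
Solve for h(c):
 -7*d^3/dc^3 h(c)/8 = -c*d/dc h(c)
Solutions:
 h(c) = C1 + Integral(C2*airyai(2*7^(2/3)*c/7) + C3*airybi(2*7^(2/3)*c/7), c)


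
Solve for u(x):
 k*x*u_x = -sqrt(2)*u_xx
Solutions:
 u(x) = Piecewise((-2^(3/4)*sqrt(pi)*C1*erf(2^(1/4)*sqrt(k)*x/2)/(2*sqrt(k)) - C2, (k > 0) | (k < 0)), (-C1*x - C2, True))


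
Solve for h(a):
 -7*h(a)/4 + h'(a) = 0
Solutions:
 h(a) = C1*exp(7*a/4)


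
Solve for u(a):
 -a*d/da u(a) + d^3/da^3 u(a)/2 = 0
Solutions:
 u(a) = C1 + Integral(C2*airyai(2^(1/3)*a) + C3*airybi(2^(1/3)*a), a)


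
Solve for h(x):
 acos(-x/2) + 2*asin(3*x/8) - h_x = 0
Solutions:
 h(x) = C1 + x*acos(-x/2) + 2*x*asin(3*x/8) + sqrt(4 - x^2) + 2*sqrt(64 - 9*x^2)/3


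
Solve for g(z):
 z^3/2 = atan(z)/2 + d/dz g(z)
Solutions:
 g(z) = C1 + z^4/8 - z*atan(z)/2 + log(z^2 + 1)/4


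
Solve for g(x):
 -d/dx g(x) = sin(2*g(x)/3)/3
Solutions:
 x/3 + 3*log(cos(2*g(x)/3) - 1)/4 - 3*log(cos(2*g(x)/3) + 1)/4 = C1


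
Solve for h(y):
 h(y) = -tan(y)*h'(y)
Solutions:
 h(y) = C1/sin(y)


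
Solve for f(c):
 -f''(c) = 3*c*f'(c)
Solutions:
 f(c) = C1 + C2*erf(sqrt(6)*c/2)


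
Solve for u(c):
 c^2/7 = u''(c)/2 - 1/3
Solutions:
 u(c) = C1 + C2*c + c^4/42 + c^2/3


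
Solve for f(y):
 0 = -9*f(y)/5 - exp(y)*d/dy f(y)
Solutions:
 f(y) = C1*exp(9*exp(-y)/5)


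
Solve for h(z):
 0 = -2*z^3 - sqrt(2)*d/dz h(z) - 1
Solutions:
 h(z) = C1 - sqrt(2)*z^4/4 - sqrt(2)*z/2


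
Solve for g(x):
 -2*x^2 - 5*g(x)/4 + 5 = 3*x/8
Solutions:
 g(x) = -8*x^2/5 - 3*x/10 + 4


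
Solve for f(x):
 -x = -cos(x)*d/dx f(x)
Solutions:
 f(x) = C1 + Integral(x/cos(x), x)


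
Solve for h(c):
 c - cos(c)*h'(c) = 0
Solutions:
 h(c) = C1 + Integral(c/cos(c), c)


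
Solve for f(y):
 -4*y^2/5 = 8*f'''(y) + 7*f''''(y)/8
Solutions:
 f(y) = C1 + C2*y + C3*y^2 + C4*exp(-64*y/7) - y^5/600 + 7*y^4/7680 - 49*y^3/122880


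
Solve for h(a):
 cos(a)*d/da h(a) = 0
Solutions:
 h(a) = C1


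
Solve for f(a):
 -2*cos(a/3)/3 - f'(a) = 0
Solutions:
 f(a) = C1 - 2*sin(a/3)


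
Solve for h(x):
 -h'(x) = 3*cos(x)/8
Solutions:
 h(x) = C1 - 3*sin(x)/8


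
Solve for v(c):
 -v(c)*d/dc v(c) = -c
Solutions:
 v(c) = -sqrt(C1 + c^2)
 v(c) = sqrt(C1 + c^2)


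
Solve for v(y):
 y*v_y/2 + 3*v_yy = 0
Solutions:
 v(y) = C1 + C2*erf(sqrt(3)*y/6)


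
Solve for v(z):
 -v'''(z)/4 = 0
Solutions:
 v(z) = C1 + C2*z + C3*z^2


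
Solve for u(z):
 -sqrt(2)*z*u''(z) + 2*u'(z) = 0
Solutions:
 u(z) = C1 + C2*z^(1 + sqrt(2))


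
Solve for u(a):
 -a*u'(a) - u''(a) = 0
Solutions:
 u(a) = C1 + C2*erf(sqrt(2)*a/2)


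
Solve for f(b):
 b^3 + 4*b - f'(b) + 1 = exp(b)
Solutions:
 f(b) = C1 + b^4/4 + 2*b^2 + b - exp(b)


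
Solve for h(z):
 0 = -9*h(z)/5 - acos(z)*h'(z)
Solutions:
 h(z) = C1*exp(-9*Integral(1/acos(z), z)/5)


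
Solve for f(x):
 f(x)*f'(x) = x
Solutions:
 f(x) = -sqrt(C1 + x^2)
 f(x) = sqrt(C1 + x^2)


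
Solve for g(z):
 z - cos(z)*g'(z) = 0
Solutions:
 g(z) = C1 + Integral(z/cos(z), z)


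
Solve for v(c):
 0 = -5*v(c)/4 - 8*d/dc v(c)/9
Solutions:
 v(c) = C1*exp(-45*c/32)


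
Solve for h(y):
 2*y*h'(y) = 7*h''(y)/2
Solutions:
 h(y) = C1 + C2*erfi(sqrt(14)*y/7)


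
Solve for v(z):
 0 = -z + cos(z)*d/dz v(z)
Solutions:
 v(z) = C1 + Integral(z/cos(z), z)


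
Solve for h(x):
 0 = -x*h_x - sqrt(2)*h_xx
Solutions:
 h(x) = C1 + C2*erf(2^(1/4)*x/2)


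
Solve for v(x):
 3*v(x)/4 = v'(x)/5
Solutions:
 v(x) = C1*exp(15*x/4)


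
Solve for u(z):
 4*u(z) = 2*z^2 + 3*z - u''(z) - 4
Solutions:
 u(z) = C1*sin(2*z) + C2*cos(2*z) + z^2/2 + 3*z/4 - 5/4


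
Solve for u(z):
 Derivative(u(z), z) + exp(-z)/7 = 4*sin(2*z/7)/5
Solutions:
 u(z) = C1 - 14*cos(2*z/7)/5 + exp(-z)/7


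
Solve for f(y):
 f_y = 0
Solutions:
 f(y) = C1


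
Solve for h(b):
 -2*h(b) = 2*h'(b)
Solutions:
 h(b) = C1*exp(-b)


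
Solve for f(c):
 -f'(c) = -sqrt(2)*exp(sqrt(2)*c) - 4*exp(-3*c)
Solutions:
 f(c) = C1 + exp(sqrt(2)*c) - 4*exp(-3*c)/3


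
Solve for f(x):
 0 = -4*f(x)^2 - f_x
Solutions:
 f(x) = 1/(C1 + 4*x)


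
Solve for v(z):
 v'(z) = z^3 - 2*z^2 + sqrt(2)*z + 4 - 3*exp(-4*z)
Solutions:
 v(z) = C1 + z^4/4 - 2*z^3/3 + sqrt(2)*z^2/2 + 4*z + 3*exp(-4*z)/4


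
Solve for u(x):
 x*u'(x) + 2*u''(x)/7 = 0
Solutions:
 u(x) = C1 + C2*erf(sqrt(7)*x/2)


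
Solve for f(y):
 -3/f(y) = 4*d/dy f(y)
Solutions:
 f(y) = -sqrt(C1 - 6*y)/2
 f(y) = sqrt(C1 - 6*y)/2


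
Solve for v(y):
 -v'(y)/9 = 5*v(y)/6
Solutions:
 v(y) = C1*exp(-15*y/2)


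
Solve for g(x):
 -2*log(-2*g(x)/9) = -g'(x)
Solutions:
 -Integral(1/(log(-_y) - 2*log(3) + log(2)), (_y, g(x)))/2 = C1 - x


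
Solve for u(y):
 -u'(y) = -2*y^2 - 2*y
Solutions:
 u(y) = C1 + 2*y^3/3 + y^2


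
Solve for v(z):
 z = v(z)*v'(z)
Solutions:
 v(z) = -sqrt(C1 + z^2)
 v(z) = sqrt(C1 + z^2)


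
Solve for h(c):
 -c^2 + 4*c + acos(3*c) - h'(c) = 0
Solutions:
 h(c) = C1 - c^3/3 + 2*c^2 + c*acos(3*c) - sqrt(1 - 9*c^2)/3


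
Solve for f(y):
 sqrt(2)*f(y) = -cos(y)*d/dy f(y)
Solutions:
 f(y) = C1*(sin(y) - 1)^(sqrt(2)/2)/(sin(y) + 1)^(sqrt(2)/2)


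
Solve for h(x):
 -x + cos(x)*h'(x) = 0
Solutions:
 h(x) = C1 + Integral(x/cos(x), x)


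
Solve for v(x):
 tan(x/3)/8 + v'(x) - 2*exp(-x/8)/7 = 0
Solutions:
 v(x) = C1 - 3*log(tan(x/3)^2 + 1)/16 - 16*exp(-x/8)/7


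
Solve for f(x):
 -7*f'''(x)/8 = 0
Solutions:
 f(x) = C1 + C2*x + C3*x^2


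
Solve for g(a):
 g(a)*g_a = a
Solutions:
 g(a) = -sqrt(C1 + a^2)
 g(a) = sqrt(C1 + a^2)


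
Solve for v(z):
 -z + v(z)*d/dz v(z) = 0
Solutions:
 v(z) = -sqrt(C1 + z^2)
 v(z) = sqrt(C1 + z^2)


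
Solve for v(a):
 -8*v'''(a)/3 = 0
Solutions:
 v(a) = C1 + C2*a + C3*a^2


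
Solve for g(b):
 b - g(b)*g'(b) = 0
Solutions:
 g(b) = -sqrt(C1 + b^2)
 g(b) = sqrt(C1 + b^2)


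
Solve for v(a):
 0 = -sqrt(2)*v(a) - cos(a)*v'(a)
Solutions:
 v(a) = C1*(sin(a) - 1)^(sqrt(2)/2)/(sin(a) + 1)^(sqrt(2)/2)


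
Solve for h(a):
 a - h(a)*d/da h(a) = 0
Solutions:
 h(a) = -sqrt(C1 + a^2)
 h(a) = sqrt(C1 + a^2)


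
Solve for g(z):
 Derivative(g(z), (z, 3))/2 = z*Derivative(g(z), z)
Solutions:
 g(z) = C1 + Integral(C2*airyai(2^(1/3)*z) + C3*airybi(2^(1/3)*z), z)


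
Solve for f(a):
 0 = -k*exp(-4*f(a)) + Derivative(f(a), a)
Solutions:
 f(a) = log(-I*(C1 + 4*a*k)^(1/4))
 f(a) = log(I*(C1 + 4*a*k)^(1/4))
 f(a) = log(-(C1 + 4*a*k)^(1/4))
 f(a) = log(C1 + 4*a*k)/4


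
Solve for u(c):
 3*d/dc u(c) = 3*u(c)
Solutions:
 u(c) = C1*exp(c)


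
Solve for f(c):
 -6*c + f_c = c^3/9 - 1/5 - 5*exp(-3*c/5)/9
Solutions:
 f(c) = C1 + c^4/36 + 3*c^2 - c/5 + 25*exp(-3*c/5)/27


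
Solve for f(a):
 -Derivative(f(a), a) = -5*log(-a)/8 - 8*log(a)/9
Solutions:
 f(a) = C1 + 109*a*log(a)/72 + a*(-109 + 45*I*pi)/72


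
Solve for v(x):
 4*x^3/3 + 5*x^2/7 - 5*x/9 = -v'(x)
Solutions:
 v(x) = C1 - x^4/3 - 5*x^3/21 + 5*x^2/18


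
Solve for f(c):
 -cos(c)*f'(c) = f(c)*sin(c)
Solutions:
 f(c) = C1*cos(c)


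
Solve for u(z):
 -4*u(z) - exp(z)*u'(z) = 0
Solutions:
 u(z) = C1*exp(4*exp(-z))


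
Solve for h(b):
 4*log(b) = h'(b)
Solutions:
 h(b) = C1 + 4*b*log(b) - 4*b


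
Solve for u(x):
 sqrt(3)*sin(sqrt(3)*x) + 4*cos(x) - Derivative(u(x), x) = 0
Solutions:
 u(x) = C1 + 4*sin(x) - cos(sqrt(3)*x)


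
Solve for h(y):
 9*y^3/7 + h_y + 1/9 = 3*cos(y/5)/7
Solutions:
 h(y) = C1 - 9*y^4/28 - y/9 + 15*sin(y/5)/7


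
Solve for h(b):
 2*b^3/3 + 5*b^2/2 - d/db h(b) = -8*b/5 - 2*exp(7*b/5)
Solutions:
 h(b) = C1 + b^4/6 + 5*b^3/6 + 4*b^2/5 + 10*exp(7*b/5)/7


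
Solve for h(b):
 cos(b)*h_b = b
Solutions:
 h(b) = C1 + Integral(b/cos(b), b)


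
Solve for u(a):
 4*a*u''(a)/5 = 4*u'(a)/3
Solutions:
 u(a) = C1 + C2*a^(8/3)


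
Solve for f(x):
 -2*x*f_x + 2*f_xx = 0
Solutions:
 f(x) = C1 + C2*erfi(sqrt(2)*x/2)


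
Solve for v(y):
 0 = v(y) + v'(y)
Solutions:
 v(y) = C1*exp(-y)


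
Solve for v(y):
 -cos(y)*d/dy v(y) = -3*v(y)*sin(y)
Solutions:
 v(y) = C1/cos(y)^3


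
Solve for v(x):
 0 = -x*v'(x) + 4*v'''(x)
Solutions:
 v(x) = C1 + Integral(C2*airyai(2^(1/3)*x/2) + C3*airybi(2^(1/3)*x/2), x)


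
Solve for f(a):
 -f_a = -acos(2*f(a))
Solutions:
 Integral(1/acos(2*_y), (_y, f(a))) = C1 + a


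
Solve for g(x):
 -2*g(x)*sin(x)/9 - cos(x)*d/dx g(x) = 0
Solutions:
 g(x) = C1*cos(x)^(2/9)


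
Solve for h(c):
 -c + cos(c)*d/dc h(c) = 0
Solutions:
 h(c) = C1 + Integral(c/cos(c), c)


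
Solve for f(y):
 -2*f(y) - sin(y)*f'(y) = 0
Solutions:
 f(y) = C1*(cos(y) + 1)/(cos(y) - 1)


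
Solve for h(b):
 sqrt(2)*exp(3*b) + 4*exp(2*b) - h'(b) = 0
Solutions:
 h(b) = C1 + sqrt(2)*exp(3*b)/3 + 2*exp(2*b)


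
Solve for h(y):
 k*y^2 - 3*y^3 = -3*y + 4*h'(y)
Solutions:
 h(y) = C1 + k*y^3/12 - 3*y^4/16 + 3*y^2/8


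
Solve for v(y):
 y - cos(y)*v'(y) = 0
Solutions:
 v(y) = C1 + Integral(y/cos(y), y)


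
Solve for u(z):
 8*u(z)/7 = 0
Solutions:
 u(z) = 0


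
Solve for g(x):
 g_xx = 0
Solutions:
 g(x) = C1 + C2*x


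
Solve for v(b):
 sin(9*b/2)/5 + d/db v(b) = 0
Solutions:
 v(b) = C1 + 2*cos(9*b/2)/45


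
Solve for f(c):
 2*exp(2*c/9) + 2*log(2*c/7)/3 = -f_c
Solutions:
 f(c) = C1 - 2*c*log(c)/3 + 2*c*(-log(2) + 1 + log(7))/3 - 9*exp(2*c/9)


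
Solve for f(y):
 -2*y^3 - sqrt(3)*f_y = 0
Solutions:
 f(y) = C1 - sqrt(3)*y^4/6


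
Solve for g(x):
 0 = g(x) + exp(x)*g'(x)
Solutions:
 g(x) = C1*exp(exp(-x))


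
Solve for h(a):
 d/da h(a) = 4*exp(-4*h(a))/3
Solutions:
 h(a) = log(-I*(C1 + 16*a/3)^(1/4))
 h(a) = log(I*(C1 + 16*a/3)^(1/4))
 h(a) = log(-(C1 + 16*a/3)^(1/4))
 h(a) = log(C1 + 16*a/3)/4


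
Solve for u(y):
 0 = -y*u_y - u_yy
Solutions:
 u(y) = C1 + C2*erf(sqrt(2)*y/2)


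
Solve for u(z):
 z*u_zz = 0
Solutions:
 u(z) = C1 + C2*z


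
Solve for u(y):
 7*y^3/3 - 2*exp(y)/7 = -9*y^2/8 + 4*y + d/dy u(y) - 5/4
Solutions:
 u(y) = C1 + 7*y^4/12 + 3*y^3/8 - 2*y^2 + 5*y/4 - 2*exp(y)/7


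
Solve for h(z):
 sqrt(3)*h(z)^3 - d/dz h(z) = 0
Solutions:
 h(z) = -sqrt(2)*sqrt(-1/(C1 + sqrt(3)*z))/2
 h(z) = sqrt(2)*sqrt(-1/(C1 + sqrt(3)*z))/2


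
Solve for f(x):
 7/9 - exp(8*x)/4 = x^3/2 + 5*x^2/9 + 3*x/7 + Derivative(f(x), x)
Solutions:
 f(x) = C1 - x^4/8 - 5*x^3/27 - 3*x^2/14 + 7*x/9 - exp(8*x)/32


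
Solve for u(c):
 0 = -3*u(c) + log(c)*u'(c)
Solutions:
 u(c) = C1*exp(3*li(c))


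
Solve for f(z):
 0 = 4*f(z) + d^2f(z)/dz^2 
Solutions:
 f(z) = C1*sin(2*z) + C2*cos(2*z)


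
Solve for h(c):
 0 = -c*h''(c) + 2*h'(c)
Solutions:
 h(c) = C1 + C2*c^3


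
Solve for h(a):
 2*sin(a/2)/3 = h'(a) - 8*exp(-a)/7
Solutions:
 h(a) = C1 - 4*cos(a/2)/3 - 8*exp(-a)/7


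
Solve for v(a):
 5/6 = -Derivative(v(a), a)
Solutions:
 v(a) = C1 - 5*a/6


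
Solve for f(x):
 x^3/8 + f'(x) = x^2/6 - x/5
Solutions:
 f(x) = C1 - x^4/32 + x^3/18 - x^2/10


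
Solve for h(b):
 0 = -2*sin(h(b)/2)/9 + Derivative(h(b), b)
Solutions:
 -2*b/9 + log(cos(h(b)/2) - 1) - log(cos(h(b)/2) + 1) = C1


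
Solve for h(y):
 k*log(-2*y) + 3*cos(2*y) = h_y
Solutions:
 h(y) = C1 + k*y*(log(-y) - 1) + k*y*log(2) + 3*sin(2*y)/2


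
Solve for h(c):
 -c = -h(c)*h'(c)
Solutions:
 h(c) = -sqrt(C1 + c^2)
 h(c) = sqrt(C1 + c^2)


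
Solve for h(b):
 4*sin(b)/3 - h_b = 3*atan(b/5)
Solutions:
 h(b) = C1 - 3*b*atan(b/5) + 15*log(b^2 + 25)/2 - 4*cos(b)/3


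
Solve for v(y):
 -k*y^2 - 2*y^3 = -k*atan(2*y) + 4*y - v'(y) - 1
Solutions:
 v(y) = C1 + k*y^3/3 - k*(y*atan(2*y) - log(4*y^2 + 1)/4) + y^4/2 + 2*y^2 - y


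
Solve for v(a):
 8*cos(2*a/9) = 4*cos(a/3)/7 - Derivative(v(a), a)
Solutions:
 v(a) = C1 - 36*sin(2*a/9) + 12*sin(a/3)/7


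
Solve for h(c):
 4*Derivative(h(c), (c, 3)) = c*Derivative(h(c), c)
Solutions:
 h(c) = C1 + Integral(C2*airyai(2^(1/3)*c/2) + C3*airybi(2^(1/3)*c/2), c)


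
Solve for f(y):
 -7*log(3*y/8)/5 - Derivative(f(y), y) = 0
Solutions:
 f(y) = C1 - 7*y*log(y)/5 - 7*y*log(3)/5 + 7*y/5 + 21*y*log(2)/5


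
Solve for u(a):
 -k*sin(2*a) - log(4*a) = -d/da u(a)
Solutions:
 u(a) = C1 + a*log(a) - a + 2*a*log(2) - k*cos(2*a)/2


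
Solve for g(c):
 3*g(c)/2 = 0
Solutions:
 g(c) = 0


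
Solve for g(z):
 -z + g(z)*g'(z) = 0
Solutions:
 g(z) = -sqrt(C1 + z^2)
 g(z) = sqrt(C1 + z^2)


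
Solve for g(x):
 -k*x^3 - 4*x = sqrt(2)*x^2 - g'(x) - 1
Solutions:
 g(x) = C1 + k*x^4/4 + sqrt(2)*x^3/3 + 2*x^2 - x


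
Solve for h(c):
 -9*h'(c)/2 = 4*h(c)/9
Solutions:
 h(c) = C1*exp(-8*c/81)


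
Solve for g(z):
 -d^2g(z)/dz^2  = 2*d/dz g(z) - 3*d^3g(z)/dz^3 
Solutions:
 g(z) = C1 + C2*exp(-2*z/3) + C3*exp(z)


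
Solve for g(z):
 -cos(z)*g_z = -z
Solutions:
 g(z) = C1 + Integral(z/cos(z), z)


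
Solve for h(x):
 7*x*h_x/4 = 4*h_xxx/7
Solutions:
 h(x) = C1 + Integral(C2*airyai(14^(2/3)*x/4) + C3*airybi(14^(2/3)*x/4), x)


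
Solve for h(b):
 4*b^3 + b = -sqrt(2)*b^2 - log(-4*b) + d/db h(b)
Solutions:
 h(b) = C1 + b^4 + sqrt(2)*b^3/3 + b^2/2 + b*log(-b) + b*(-1 + 2*log(2))


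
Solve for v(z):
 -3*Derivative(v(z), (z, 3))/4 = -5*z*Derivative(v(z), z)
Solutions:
 v(z) = C1 + Integral(C2*airyai(20^(1/3)*3^(2/3)*z/3) + C3*airybi(20^(1/3)*3^(2/3)*z/3), z)


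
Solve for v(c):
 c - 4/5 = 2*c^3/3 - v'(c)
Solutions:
 v(c) = C1 + c^4/6 - c^2/2 + 4*c/5


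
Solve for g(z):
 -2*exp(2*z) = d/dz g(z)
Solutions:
 g(z) = C1 - exp(2*z)


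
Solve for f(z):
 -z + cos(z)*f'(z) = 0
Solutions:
 f(z) = C1 + Integral(z/cos(z), z)


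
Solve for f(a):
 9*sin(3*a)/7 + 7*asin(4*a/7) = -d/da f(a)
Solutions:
 f(a) = C1 - 7*a*asin(4*a/7) - 7*sqrt(49 - 16*a^2)/4 + 3*cos(3*a)/7


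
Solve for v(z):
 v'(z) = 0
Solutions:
 v(z) = C1


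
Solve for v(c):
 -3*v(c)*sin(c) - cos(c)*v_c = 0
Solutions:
 v(c) = C1*cos(c)^3


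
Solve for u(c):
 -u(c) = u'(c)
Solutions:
 u(c) = C1*exp(-c)


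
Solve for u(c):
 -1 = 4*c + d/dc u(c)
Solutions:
 u(c) = C1 - 2*c^2 - c


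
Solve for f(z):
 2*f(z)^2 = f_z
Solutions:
 f(z) = -1/(C1 + 2*z)


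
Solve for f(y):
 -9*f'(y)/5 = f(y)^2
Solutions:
 f(y) = 9/(C1 + 5*y)


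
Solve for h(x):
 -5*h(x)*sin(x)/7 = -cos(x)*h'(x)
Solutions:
 h(x) = C1/cos(x)^(5/7)


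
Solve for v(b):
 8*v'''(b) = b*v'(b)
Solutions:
 v(b) = C1 + Integral(C2*airyai(b/2) + C3*airybi(b/2), b)


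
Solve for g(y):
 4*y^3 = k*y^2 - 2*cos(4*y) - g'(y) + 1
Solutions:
 g(y) = C1 + k*y^3/3 - y^4 + y - sin(4*y)/2


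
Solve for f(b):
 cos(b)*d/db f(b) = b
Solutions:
 f(b) = C1 + Integral(b/cos(b), b)


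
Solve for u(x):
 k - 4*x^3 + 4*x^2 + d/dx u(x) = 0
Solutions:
 u(x) = C1 - k*x + x^4 - 4*x^3/3


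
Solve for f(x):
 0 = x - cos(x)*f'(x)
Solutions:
 f(x) = C1 + Integral(x/cos(x), x)


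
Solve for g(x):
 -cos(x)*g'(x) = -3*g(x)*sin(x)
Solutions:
 g(x) = C1/cos(x)^3


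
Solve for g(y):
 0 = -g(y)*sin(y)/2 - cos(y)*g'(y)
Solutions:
 g(y) = C1*sqrt(cos(y))


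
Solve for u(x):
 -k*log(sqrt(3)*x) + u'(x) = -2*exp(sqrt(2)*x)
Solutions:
 u(x) = C1 + k*x*log(x) + k*x*(-1 + log(3)/2) - sqrt(2)*exp(sqrt(2)*x)


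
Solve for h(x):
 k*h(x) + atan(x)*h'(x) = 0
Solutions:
 h(x) = C1*exp(-k*Integral(1/atan(x), x))


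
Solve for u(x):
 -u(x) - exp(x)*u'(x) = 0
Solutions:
 u(x) = C1*exp(exp(-x))


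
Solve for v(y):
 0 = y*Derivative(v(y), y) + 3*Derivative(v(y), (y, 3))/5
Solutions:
 v(y) = C1 + Integral(C2*airyai(-3^(2/3)*5^(1/3)*y/3) + C3*airybi(-3^(2/3)*5^(1/3)*y/3), y)


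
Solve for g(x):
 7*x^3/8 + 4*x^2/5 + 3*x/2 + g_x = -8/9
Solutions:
 g(x) = C1 - 7*x^4/32 - 4*x^3/15 - 3*x^2/4 - 8*x/9


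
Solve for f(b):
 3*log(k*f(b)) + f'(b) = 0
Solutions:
 li(k*f(b))/k = C1 - 3*b


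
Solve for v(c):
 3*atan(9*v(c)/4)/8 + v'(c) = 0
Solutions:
 Integral(1/atan(9*_y/4), (_y, v(c))) = C1 - 3*c/8


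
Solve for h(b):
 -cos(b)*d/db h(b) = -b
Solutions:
 h(b) = C1 + Integral(b/cos(b), b)


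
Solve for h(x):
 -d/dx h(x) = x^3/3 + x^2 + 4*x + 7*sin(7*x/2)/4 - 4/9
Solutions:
 h(x) = C1 - x^4/12 - x^3/3 - 2*x^2 + 4*x/9 + cos(7*x/2)/2


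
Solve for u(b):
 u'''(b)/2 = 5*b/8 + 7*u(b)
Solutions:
 u(b) = C3*exp(14^(1/3)*b) - 5*b/56 + (C1*sin(14^(1/3)*sqrt(3)*b/2) + C2*cos(14^(1/3)*sqrt(3)*b/2))*exp(-14^(1/3)*b/2)


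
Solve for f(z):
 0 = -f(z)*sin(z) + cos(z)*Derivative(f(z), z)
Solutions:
 f(z) = C1/cos(z)


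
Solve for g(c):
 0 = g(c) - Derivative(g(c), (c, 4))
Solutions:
 g(c) = C1*exp(-c) + C2*exp(c) + C3*sin(c) + C4*cos(c)


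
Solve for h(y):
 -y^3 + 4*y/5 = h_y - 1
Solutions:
 h(y) = C1 - y^4/4 + 2*y^2/5 + y


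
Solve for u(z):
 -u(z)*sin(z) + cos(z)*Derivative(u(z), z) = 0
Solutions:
 u(z) = C1/cos(z)


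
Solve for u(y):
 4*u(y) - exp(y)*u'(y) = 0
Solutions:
 u(y) = C1*exp(-4*exp(-y))


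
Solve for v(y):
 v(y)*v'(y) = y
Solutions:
 v(y) = -sqrt(C1 + y^2)
 v(y) = sqrt(C1 + y^2)


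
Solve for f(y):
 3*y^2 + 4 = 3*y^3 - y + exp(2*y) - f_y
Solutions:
 f(y) = C1 + 3*y^4/4 - y^3 - y^2/2 - 4*y + exp(2*y)/2


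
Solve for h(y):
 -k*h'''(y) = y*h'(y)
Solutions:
 h(y) = C1 + Integral(C2*airyai(y*(-1/k)^(1/3)) + C3*airybi(y*(-1/k)^(1/3)), y)


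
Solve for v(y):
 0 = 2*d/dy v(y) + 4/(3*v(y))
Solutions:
 v(y) = -sqrt(C1 - 12*y)/3
 v(y) = sqrt(C1 - 12*y)/3


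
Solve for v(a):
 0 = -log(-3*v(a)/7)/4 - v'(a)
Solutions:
 4*Integral(1/(log(-_y) - log(7) + log(3)), (_y, v(a))) = C1 - a


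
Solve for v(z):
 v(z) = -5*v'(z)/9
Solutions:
 v(z) = C1*exp(-9*z/5)


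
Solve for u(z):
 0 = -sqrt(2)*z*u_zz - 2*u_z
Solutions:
 u(z) = C1 + C2*z^(1 - sqrt(2))


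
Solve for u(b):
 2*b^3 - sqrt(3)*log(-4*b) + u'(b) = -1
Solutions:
 u(b) = C1 - b^4/2 + sqrt(3)*b*log(-b) + b*(-sqrt(3) - 1 + 2*sqrt(3)*log(2))


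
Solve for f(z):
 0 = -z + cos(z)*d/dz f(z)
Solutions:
 f(z) = C1 + Integral(z/cos(z), z)


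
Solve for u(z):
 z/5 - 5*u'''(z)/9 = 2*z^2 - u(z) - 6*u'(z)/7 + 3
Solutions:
 u(z) = C1*exp(-z*(12*7350^(1/3)/(sqrt(49945) + 245)^(1/3) + 140^(1/3)*3^(2/3)*(sqrt(49945) + 245)^(1/3))/140)*sin(3*3^(1/6)*z*(-140^(1/3)*(sqrt(49945) + 245)^(1/3) + 4*2450^(1/3)*3^(2/3)/(sqrt(49945) + 245)^(1/3))/140) + C2*exp(-z*(12*7350^(1/3)/(sqrt(49945) + 245)^(1/3) + 140^(1/3)*3^(2/3)*(sqrt(49945) + 245)^(1/3))/140)*cos(3*3^(1/6)*z*(-140^(1/3)*(sqrt(49945) + 245)^(1/3) + 4*2450^(1/3)*3^(2/3)/(sqrt(49945) + 245)^(1/3))/140) + C3*exp(z*(12*7350^(1/3)/(sqrt(49945) + 245)^(1/3) + 140^(1/3)*3^(2/3)*(sqrt(49945) + 245)^(1/3))/70) + 2*z^2 - 127*z/35 + 1497/245


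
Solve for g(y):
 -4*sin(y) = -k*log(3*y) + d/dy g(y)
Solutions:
 g(y) = C1 + k*y*(log(y) - 1) + k*y*log(3) + 4*cos(y)


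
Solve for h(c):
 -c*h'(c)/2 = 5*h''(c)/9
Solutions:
 h(c) = C1 + C2*erf(3*sqrt(5)*c/10)


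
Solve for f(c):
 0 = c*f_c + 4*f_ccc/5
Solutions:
 f(c) = C1 + Integral(C2*airyai(-10^(1/3)*c/2) + C3*airybi(-10^(1/3)*c/2), c)


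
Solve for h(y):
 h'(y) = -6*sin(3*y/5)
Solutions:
 h(y) = C1 + 10*cos(3*y/5)


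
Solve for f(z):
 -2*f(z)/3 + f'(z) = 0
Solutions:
 f(z) = C1*exp(2*z/3)


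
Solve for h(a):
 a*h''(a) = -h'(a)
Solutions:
 h(a) = C1 + C2*log(a)


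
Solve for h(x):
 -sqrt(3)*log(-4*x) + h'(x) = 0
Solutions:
 h(x) = C1 + sqrt(3)*x*log(-x) + sqrt(3)*x*(-1 + 2*log(2))


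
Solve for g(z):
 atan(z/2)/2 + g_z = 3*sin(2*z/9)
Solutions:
 g(z) = C1 - z*atan(z/2)/2 + log(z^2 + 4)/2 - 27*cos(2*z/9)/2


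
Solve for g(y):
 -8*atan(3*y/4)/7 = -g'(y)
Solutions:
 g(y) = C1 + 8*y*atan(3*y/4)/7 - 16*log(9*y^2 + 16)/21


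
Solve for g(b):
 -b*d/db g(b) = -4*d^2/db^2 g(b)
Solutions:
 g(b) = C1 + C2*erfi(sqrt(2)*b/4)


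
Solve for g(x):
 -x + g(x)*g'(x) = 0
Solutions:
 g(x) = -sqrt(C1 + x^2)
 g(x) = sqrt(C1 + x^2)


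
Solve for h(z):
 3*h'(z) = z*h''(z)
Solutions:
 h(z) = C1 + C2*z^4


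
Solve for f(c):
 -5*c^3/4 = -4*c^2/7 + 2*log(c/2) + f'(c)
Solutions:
 f(c) = C1 - 5*c^4/16 + 4*c^3/21 - 2*c*log(c) + 2*c*log(2) + 2*c


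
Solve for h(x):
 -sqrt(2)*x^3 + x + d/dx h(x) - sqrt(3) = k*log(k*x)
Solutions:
 h(x) = C1 + k*x*log(k*x) + sqrt(2)*x^4/4 - x^2/2 + x*(-k + sqrt(3))


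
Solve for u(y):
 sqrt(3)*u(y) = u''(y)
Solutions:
 u(y) = C1*exp(-3^(1/4)*y) + C2*exp(3^(1/4)*y)


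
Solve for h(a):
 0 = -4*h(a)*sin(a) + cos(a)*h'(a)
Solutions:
 h(a) = C1/cos(a)^4


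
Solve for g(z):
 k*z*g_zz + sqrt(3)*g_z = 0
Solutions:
 g(z) = C1 + z^(((re(k) - sqrt(3))*re(k) + im(k)^2)/(re(k)^2 + im(k)^2))*(C2*sin(sqrt(3)*log(z)*Abs(im(k))/(re(k)^2 + im(k)^2)) + C3*cos(sqrt(3)*log(z)*im(k)/(re(k)^2 + im(k)^2)))


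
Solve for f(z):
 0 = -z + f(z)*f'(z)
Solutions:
 f(z) = -sqrt(C1 + z^2)
 f(z) = sqrt(C1 + z^2)


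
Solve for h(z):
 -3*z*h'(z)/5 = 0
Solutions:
 h(z) = C1


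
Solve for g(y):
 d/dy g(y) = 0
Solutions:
 g(y) = C1


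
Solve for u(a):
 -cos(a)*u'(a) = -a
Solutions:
 u(a) = C1 + Integral(a/cos(a), a)


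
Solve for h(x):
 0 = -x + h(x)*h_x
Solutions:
 h(x) = -sqrt(C1 + x^2)
 h(x) = sqrt(C1 + x^2)


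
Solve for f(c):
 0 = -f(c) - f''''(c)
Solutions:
 f(c) = (C1*sin(sqrt(2)*c/2) + C2*cos(sqrt(2)*c/2))*exp(-sqrt(2)*c/2) + (C3*sin(sqrt(2)*c/2) + C4*cos(sqrt(2)*c/2))*exp(sqrt(2)*c/2)


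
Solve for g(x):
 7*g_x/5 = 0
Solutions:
 g(x) = C1


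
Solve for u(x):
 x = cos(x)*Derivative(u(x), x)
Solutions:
 u(x) = C1 + Integral(x/cos(x), x)


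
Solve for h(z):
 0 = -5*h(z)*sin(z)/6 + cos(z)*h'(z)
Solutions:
 h(z) = C1/cos(z)^(5/6)


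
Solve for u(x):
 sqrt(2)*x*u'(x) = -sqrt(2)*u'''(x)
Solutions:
 u(x) = C1 + Integral(C2*airyai(-x) + C3*airybi(-x), x)


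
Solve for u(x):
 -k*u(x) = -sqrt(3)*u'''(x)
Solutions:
 u(x) = C1*exp(3^(5/6)*k^(1/3)*x/3) + C2*exp(k^(1/3)*x*(-3^(5/6) + 3*3^(1/3)*I)/6) + C3*exp(-k^(1/3)*x*(3^(5/6) + 3*3^(1/3)*I)/6)


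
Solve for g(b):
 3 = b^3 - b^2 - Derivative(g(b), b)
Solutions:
 g(b) = C1 + b^4/4 - b^3/3 - 3*b


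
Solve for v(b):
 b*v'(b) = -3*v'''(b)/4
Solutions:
 v(b) = C1 + Integral(C2*airyai(-6^(2/3)*b/3) + C3*airybi(-6^(2/3)*b/3), b)


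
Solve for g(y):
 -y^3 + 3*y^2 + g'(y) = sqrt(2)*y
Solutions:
 g(y) = C1 + y^4/4 - y^3 + sqrt(2)*y^2/2


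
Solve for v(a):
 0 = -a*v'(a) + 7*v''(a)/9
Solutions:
 v(a) = C1 + C2*erfi(3*sqrt(14)*a/14)


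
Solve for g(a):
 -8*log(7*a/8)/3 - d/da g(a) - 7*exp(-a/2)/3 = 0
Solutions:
 g(a) = C1 - 8*a*log(a)/3 + a*(-8*log(7)/3 + 8/3 + 8*log(2)) + 14*exp(-a/2)/3


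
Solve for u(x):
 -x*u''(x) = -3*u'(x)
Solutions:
 u(x) = C1 + C2*x^4


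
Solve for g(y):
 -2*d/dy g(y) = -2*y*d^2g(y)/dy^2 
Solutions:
 g(y) = C1 + C2*y^2


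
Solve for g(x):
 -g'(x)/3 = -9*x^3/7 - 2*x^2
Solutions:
 g(x) = C1 + 27*x^4/28 + 2*x^3


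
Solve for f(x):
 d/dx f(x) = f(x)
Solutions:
 f(x) = C1*exp(x)


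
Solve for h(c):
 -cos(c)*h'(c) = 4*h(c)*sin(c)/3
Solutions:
 h(c) = C1*cos(c)^(4/3)


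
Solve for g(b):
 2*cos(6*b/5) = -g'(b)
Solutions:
 g(b) = C1 - 5*sin(6*b/5)/3


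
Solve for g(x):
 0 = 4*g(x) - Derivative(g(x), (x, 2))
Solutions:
 g(x) = C1*exp(-2*x) + C2*exp(2*x)


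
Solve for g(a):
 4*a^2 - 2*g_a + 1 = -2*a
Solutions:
 g(a) = C1 + 2*a^3/3 + a^2/2 + a/2


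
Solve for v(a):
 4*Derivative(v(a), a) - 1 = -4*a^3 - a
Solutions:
 v(a) = C1 - a^4/4 - a^2/8 + a/4


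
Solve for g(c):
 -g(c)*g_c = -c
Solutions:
 g(c) = -sqrt(C1 + c^2)
 g(c) = sqrt(C1 + c^2)


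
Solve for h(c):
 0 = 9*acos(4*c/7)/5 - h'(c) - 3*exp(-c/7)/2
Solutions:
 h(c) = C1 + 9*c*acos(4*c/7)/5 - 9*sqrt(49 - 16*c^2)/20 + 21*exp(-c/7)/2


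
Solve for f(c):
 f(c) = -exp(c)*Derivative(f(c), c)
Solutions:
 f(c) = C1*exp(exp(-c))


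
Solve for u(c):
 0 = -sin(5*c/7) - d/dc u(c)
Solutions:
 u(c) = C1 + 7*cos(5*c/7)/5


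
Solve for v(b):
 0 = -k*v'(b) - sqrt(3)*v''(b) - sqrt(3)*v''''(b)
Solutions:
 v(b) = C1 + C2*exp(2^(1/3)*b*(2^(1/3)*sqrt(3)*(3*k + sqrt(9*k^2 + 4))^(1/3)/12 - 2^(1/3)*I*(3*k + sqrt(9*k^2 + 4))^(1/3)/4 + 2/((-sqrt(3) + 3*I)*(3*k + sqrt(9*k^2 + 4))^(1/3)))) + C3*exp(2^(1/3)*b*(2^(1/3)*sqrt(3)*(3*k + sqrt(9*k^2 + 4))^(1/3)/12 + 2^(1/3)*I*(3*k + sqrt(9*k^2 + 4))^(1/3)/4 - 2/((sqrt(3) + 3*I)*(3*k + sqrt(9*k^2 + 4))^(1/3)))) + C4*exp(2^(1/3)*sqrt(3)*b*(-2^(1/3)*(3*k + sqrt(9*k^2 + 4))^(1/3) + 2/(3*k + sqrt(9*k^2 + 4))^(1/3))/6)


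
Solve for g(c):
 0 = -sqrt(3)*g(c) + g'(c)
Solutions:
 g(c) = C1*exp(sqrt(3)*c)


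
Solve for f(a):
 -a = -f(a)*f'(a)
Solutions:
 f(a) = -sqrt(C1 + a^2)
 f(a) = sqrt(C1 + a^2)


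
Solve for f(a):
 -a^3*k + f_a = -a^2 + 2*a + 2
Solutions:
 f(a) = C1 + a^4*k/4 - a^3/3 + a^2 + 2*a


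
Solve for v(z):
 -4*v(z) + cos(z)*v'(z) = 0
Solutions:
 v(z) = C1*(sin(z)^2 + 2*sin(z) + 1)/(sin(z)^2 - 2*sin(z) + 1)


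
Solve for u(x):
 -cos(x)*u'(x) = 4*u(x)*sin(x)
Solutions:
 u(x) = C1*cos(x)^4


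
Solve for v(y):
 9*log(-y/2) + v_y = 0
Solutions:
 v(y) = C1 - 9*y*log(-y) + 9*y*(log(2) + 1)


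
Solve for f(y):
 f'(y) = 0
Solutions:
 f(y) = C1


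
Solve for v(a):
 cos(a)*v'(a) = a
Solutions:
 v(a) = C1 + Integral(a/cos(a), a)


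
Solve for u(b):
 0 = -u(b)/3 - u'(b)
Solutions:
 u(b) = C1*exp(-b/3)


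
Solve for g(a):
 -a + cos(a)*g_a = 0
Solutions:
 g(a) = C1 + Integral(a/cos(a), a)


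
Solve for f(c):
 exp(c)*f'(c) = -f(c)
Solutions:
 f(c) = C1*exp(exp(-c))


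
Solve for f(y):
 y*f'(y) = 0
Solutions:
 f(y) = C1


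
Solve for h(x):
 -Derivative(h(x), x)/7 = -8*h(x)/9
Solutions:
 h(x) = C1*exp(56*x/9)


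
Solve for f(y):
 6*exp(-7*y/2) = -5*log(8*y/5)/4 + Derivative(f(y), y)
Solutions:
 f(y) = C1 + 5*y*log(y)/4 + 5*y*(-log(5) - 1 + 3*log(2))/4 - 12*exp(-7*y/2)/7


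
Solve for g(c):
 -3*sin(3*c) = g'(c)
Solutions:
 g(c) = C1 + cos(3*c)


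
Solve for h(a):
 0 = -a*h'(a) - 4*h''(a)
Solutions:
 h(a) = C1 + C2*erf(sqrt(2)*a/4)


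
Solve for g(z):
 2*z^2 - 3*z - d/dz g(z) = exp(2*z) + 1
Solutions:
 g(z) = C1 + 2*z^3/3 - 3*z^2/2 - z - exp(2*z)/2


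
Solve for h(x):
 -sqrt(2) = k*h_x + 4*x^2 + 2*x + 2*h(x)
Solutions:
 h(x) = C1*exp(-2*x/k) - k^2 + 2*k*x + k/2 - 2*x^2 - x - sqrt(2)/2


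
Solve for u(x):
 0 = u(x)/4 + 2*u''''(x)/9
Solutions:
 u(x) = (C1*sin(2^(3/4)*sqrt(3)*x/4) + C2*cos(2^(3/4)*sqrt(3)*x/4))*exp(-2^(3/4)*sqrt(3)*x/4) + (C3*sin(2^(3/4)*sqrt(3)*x/4) + C4*cos(2^(3/4)*sqrt(3)*x/4))*exp(2^(3/4)*sqrt(3)*x/4)


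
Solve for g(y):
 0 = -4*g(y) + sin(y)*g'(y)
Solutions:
 g(y) = C1*(cos(y)^2 - 2*cos(y) + 1)/(cos(y)^2 + 2*cos(y) + 1)


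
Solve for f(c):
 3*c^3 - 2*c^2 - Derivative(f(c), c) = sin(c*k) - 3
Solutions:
 f(c) = C1 + 3*c^4/4 - 2*c^3/3 + 3*c + cos(c*k)/k


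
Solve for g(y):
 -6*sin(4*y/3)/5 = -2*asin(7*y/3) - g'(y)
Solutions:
 g(y) = C1 - 2*y*asin(7*y/3) - 2*sqrt(9 - 49*y^2)/7 - 9*cos(4*y/3)/10


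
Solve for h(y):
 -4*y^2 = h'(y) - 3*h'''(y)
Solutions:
 h(y) = C1 + C2*exp(-sqrt(3)*y/3) + C3*exp(sqrt(3)*y/3) - 4*y^3/3 - 24*y


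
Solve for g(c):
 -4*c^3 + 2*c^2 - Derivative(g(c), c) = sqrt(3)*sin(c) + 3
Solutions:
 g(c) = C1 - c^4 + 2*c^3/3 - 3*c + sqrt(3)*cos(c)


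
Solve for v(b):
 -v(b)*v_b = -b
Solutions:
 v(b) = -sqrt(C1 + b^2)
 v(b) = sqrt(C1 + b^2)


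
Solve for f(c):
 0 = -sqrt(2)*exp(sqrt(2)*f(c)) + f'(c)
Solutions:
 f(c) = sqrt(2)*(2*log(-1/(C1 + sqrt(2)*c)) - log(2))/4


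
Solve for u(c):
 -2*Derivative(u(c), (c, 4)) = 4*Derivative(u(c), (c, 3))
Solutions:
 u(c) = C1 + C2*c + C3*c^2 + C4*exp(-2*c)


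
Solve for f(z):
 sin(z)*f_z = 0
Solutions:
 f(z) = C1


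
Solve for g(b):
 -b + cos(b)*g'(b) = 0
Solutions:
 g(b) = C1 + Integral(b/cos(b), b)


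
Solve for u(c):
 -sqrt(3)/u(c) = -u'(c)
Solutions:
 u(c) = -sqrt(C1 + 2*sqrt(3)*c)
 u(c) = sqrt(C1 + 2*sqrt(3)*c)


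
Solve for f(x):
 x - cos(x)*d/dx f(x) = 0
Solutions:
 f(x) = C1 + Integral(x/cos(x), x)


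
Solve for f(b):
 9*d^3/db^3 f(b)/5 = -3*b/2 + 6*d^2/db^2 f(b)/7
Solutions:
 f(b) = C1 + C2*b + C3*exp(10*b/21) + 7*b^3/24 + 147*b^2/80


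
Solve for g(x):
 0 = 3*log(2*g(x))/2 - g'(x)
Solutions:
 -2*Integral(1/(log(_y) + log(2)), (_y, g(x)))/3 = C1 - x


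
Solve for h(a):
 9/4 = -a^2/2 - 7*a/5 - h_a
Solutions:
 h(a) = C1 - a^3/6 - 7*a^2/10 - 9*a/4


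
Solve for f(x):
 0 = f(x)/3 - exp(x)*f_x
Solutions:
 f(x) = C1*exp(-exp(-x)/3)


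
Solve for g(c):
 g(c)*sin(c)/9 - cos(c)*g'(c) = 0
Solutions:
 g(c) = C1/cos(c)^(1/9)


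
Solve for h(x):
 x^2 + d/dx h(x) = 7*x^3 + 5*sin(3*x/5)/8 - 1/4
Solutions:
 h(x) = C1 + 7*x^4/4 - x^3/3 - x/4 - 25*cos(3*x/5)/24


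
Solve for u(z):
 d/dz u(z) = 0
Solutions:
 u(z) = C1


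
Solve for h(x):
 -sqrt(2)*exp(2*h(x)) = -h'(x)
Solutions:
 h(x) = log(-sqrt(-1/(C1 + sqrt(2)*x))) - log(2)/2
 h(x) = log(-1/(C1 + sqrt(2)*x))/2 - log(2)/2


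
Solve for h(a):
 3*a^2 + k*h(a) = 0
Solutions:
 h(a) = -3*a^2/k


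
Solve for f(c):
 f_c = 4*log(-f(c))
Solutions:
 -li(-f(c)) = C1 + 4*c


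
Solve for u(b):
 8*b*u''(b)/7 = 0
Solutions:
 u(b) = C1 + C2*b


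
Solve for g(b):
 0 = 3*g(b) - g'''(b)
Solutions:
 g(b) = C3*exp(3^(1/3)*b) + (C1*sin(3^(5/6)*b/2) + C2*cos(3^(5/6)*b/2))*exp(-3^(1/3)*b/2)


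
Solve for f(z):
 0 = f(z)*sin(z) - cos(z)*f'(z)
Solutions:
 f(z) = C1/cos(z)


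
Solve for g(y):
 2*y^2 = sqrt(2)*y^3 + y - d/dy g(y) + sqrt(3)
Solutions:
 g(y) = C1 + sqrt(2)*y^4/4 - 2*y^3/3 + y^2/2 + sqrt(3)*y


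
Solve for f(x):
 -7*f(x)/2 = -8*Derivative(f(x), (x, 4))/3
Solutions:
 f(x) = C1*exp(-21^(1/4)*x/2) + C2*exp(21^(1/4)*x/2) + C3*sin(21^(1/4)*x/2) + C4*cos(21^(1/4)*x/2)


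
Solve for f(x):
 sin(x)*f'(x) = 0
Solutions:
 f(x) = C1


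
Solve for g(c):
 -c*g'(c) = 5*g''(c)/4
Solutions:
 g(c) = C1 + C2*erf(sqrt(10)*c/5)


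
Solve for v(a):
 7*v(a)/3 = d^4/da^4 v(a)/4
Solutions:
 v(a) = C1*exp(-sqrt(2)*3^(3/4)*7^(1/4)*a/3) + C2*exp(sqrt(2)*3^(3/4)*7^(1/4)*a/3) + C3*sin(sqrt(2)*3^(3/4)*7^(1/4)*a/3) + C4*cos(sqrt(2)*3^(3/4)*7^(1/4)*a/3)


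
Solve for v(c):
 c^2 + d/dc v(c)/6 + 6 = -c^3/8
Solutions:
 v(c) = C1 - 3*c^4/16 - 2*c^3 - 36*c


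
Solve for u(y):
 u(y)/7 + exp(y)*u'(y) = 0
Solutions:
 u(y) = C1*exp(exp(-y)/7)


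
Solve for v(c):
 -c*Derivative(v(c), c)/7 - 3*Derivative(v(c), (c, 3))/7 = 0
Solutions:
 v(c) = C1 + Integral(C2*airyai(-3^(2/3)*c/3) + C3*airybi(-3^(2/3)*c/3), c)


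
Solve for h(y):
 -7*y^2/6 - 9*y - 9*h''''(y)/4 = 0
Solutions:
 h(y) = C1 + C2*y + C3*y^2 + C4*y^3 - 7*y^6/4860 - y^5/30


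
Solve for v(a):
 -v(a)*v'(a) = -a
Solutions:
 v(a) = -sqrt(C1 + a^2)
 v(a) = sqrt(C1 + a^2)


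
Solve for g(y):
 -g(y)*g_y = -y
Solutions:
 g(y) = -sqrt(C1 + y^2)
 g(y) = sqrt(C1 + y^2)


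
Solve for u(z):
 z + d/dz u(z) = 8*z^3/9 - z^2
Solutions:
 u(z) = C1 + 2*z^4/9 - z^3/3 - z^2/2


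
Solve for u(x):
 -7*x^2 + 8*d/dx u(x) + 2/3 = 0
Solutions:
 u(x) = C1 + 7*x^3/24 - x/12


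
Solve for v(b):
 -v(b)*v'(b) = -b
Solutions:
 v(b) = -sqrt(C1 + b^2)
 v(b) = sqrt(C1 + b^2)


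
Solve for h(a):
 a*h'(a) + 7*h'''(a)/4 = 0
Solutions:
 h(a) = C1 + Integral(C2*airyai(-14^(2/3)*a/7) + C3*airybi(-14^(2/3)*a/7), a)


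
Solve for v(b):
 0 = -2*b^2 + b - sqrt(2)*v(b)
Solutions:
 v(b) = sqrt(2)*b*(1 - 2*b)/2


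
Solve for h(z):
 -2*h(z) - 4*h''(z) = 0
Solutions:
 h(z) = C1*sin(sqrt(2)*z/2) + C2*cos(sqrt(2)*z/2)


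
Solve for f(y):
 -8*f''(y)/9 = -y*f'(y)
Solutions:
 f(y) = C1 + C2*erfi(3*y/4)


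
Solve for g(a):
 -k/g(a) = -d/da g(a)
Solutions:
 g(a) = -sqrt(C1 + 2*a*k)
 g(a) = sqrt(C1 + 2*a*k)


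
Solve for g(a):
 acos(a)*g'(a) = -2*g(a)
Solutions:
 g(a) = C1*exp(-2*Integral(1/acos(a), a))


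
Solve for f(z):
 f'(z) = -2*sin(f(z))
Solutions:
 f(z) = -acos((-C1 - exp(4*z))/(C1 - exp(4*z))) + 2*pi
 f(z) = acos((-C1 - exp(4*z))/(C1 - exp(4*z)))


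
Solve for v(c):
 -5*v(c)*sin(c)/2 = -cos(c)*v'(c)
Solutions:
 v(c) = C1/cos(c)^(5/2)


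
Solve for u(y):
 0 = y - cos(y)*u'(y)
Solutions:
 u(y) = C1 + Integral(y/cos(y), y)


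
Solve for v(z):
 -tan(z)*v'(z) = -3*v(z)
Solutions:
 v(z) = C1*sin(z)^3


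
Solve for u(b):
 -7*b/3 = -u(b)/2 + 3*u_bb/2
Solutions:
 u(b) = C1*exp(-sqrt(3)*b/3) + C2*exp(sqrt(3)*b/3) + 14*b/3


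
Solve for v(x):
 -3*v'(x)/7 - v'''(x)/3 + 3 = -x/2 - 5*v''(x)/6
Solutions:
 v(x) = C1 + C2*exp(x*(35 - sqrt(217))/28) + C3*exp(x*(sqrt(217) + 35)/28) + 7*x^2/12 + 1001*x/108


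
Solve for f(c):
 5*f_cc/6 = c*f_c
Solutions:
 f(c) = C1 + C2*erfi(sqrt(15)*c/5)


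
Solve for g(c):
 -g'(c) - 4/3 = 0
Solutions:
 g(c) = C1 - 4*c/3


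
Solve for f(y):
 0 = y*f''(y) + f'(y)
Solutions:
 f(y) = C1 + C2*log(y)


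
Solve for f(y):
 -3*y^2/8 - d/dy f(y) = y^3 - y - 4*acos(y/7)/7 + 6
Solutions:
 f(y) = C1 - y^4/4 - y^3/8 + y^2/2 + 4*y*acos(y/7)/7 - 6*y - 4*sqrt(49 - y^2)/7


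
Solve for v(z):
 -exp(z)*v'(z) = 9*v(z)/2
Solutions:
 v(z) = C1*exp(9*exp(-z)/2)


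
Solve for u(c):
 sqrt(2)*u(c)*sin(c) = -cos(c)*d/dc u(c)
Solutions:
 u(c) = C1*cos(c)^(sqrt(2))


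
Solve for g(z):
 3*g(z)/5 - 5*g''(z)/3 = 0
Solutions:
 g(z) = C1*exp(-3*z/5) + C2*exp(3*z/5)


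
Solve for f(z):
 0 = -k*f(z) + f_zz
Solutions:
 f(z) = C1*exp(-sqrt(k)*z) + C2*exp(sqrt(k)*z)


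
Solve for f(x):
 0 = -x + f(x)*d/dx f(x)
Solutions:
 f(x) = -sqrt(C1 + x^2)
 f(x) = sqrt(C1 + x^2)


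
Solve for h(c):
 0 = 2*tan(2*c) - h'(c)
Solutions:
 h(c) = C1 - log(cos(2*c))


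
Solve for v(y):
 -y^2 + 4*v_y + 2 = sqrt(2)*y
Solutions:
 v(y) = C1 + y^3/12 + sqrt(2)*y^2/8 - y/2


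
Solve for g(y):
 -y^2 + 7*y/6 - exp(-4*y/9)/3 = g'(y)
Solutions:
 g(y) = C1 - y^3/3 + 7*y^2/12 + 3*exp(-4*y/9)/4


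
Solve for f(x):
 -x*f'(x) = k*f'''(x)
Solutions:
 f(x) = C1 + Integral(C2*airyai(x*(-1/k)^(1/3)) + C3*airybi(x*(-1/k)^(1/3)), x)


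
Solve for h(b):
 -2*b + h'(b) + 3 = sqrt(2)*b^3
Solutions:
 h(b) = C1 + sqrt(2)*b^4/4 + b^2 - 3*b


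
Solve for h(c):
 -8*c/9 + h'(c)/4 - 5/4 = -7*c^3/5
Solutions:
 h(c) = C1 - 7*c^4/5 + 16*c^2/9 + 5*c


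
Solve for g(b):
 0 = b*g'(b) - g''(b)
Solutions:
 g(b) = C1 + C2*erfi(sqrt(2)*b/2)


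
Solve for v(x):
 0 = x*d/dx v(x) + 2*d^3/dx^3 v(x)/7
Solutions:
 v(x) = C1 + Integral(C2*airyai(-2^(2/3)*7^(1/3)*x/2) + C3*airybi(-2^(2/3)*7^(1/3)*x/2), x)


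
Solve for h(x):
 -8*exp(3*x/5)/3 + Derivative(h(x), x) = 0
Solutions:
 h(x) = C1 + 40*exp(3*x/5)/9


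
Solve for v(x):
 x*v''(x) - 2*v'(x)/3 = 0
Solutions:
 v(x) = C1 + C2*x^(5/3)


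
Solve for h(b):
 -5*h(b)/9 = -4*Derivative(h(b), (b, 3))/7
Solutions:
 h(b) = C3*exp(210^(1/3)*b/6) + (C1*sin(3^(5/6)*70^(1/3)*b/12) + C2*cos(3^(5/6)*70^(1/3)*b/12))*exp(-210^(1/3)*b/12)


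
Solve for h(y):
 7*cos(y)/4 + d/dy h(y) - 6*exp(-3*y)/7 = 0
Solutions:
 h(y) = C1 - 7*sin(y)/4 - 2*exp(-3*y)/7
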